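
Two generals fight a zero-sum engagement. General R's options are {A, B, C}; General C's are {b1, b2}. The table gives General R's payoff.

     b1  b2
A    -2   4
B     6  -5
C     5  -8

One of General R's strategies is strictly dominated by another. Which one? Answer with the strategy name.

B gives a strictly higher payoff than C against every column: 6 > 5, -5 > -8.
So C is strictly dominated and General R never plays it.

C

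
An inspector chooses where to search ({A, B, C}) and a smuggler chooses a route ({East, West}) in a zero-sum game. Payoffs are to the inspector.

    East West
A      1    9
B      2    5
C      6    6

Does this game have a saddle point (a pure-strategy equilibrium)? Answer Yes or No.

Row minima: A → 1, B → 2, C → 6; maximin = 6.
Column maxima: East → 6, West → 9; minimax = 6.
maximin = minimax = 6, so a saddle point exists.

Yes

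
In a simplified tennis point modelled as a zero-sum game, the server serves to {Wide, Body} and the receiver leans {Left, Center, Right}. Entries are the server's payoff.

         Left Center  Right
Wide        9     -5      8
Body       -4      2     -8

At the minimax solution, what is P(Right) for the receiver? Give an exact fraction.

7/23

Row minima: Wide → -5, Body → -8; maximin = -5.
Column maxima: Left → 9, Center → 2, Right → 8; minimax = 2.
-5 ≠ 2, so there is no saddle point; optimal play is mixed.
Left is strictly dominated by Right (it gives the server strictly more in every row), so the receiver never plays it.
On the remaining 2×2 (Wide, Body vs Center, Right):
Let the server play Wide with probability p. Expected payoff against Center: (-5)p + 2(1−p) = −7p + 2; against Right: 8p + (-8)(1−p) = 16p − 8.
Setting these equal: −7p + 2 = 16p − 8 ⇒ −23p = -10 ⇒ p = 10/23, and the value is (-7)·(10/23) + 2 = -24/23.
For the receiver: with q = P(Center), equating Wide's and Body's payoffs gives −13q + 8 = 10q − 8 ⇒ q = 16/23.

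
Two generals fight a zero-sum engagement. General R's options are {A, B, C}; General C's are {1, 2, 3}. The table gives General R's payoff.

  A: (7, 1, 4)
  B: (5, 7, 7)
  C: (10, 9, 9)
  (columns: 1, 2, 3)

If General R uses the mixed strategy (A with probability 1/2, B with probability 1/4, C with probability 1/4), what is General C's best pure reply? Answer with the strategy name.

2

If General C plays 1, General R's expected payoff is (1/2)·7 + (1/4)·5 + (1/4)·10 = 29/4.
If General C plays 2, General R's expected payoff is (1/2)·1 + (1/4)·7 + (1/4)·9 = 9/2.
If General C plays 3, General R's expected payoff is (1/2)·4 + (1/4)·7 + (1/4)·9 = 6.
General C minimizes General R's payoff; the smallest is 9/2, so the best response is 2.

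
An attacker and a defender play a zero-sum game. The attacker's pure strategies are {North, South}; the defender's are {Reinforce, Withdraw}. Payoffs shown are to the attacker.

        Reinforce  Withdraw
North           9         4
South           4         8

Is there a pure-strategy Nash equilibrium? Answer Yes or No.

No

Row minima: North → 4, South → 4; maximin = 4.
Column maxima: Reinforce → 9, Withdraw → 8; minimax = 8.
4 ≠ 8, so no pure-strategy equilibrium exists.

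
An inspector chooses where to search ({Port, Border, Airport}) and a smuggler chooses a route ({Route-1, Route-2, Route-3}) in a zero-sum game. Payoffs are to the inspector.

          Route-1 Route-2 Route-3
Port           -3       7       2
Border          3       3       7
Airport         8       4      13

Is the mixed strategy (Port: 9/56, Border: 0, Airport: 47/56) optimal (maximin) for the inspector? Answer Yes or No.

No

Against Route-1 this mix gives (9/56)·(-3) + (47/56)·8 = 349/56.
Against Route-2 this mix gives (9/56)·7 + (47/56)·4 = 251/56.
Against Route-3 this mix gives (9/56)·2 + (47/56)·13 = 629/56.
The smuggler will play Route-2, holding the inspector to 251/56. Shifting weight toward the row that does better against Route-2 would raise this floor (the equalizing mix achieves 34/7 against both Route-2 and Route-1), so the proposed strategy is not optimal.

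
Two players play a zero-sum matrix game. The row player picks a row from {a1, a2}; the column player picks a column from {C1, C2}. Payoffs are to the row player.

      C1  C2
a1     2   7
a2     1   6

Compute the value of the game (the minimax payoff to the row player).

Row minima: a1 → 2, a2 → 1; maximin = 2.
Column maxima: C1 → 2, C2 → 7; minimax = 2.
Since maximin = minimax = 2, there is a saddle point and the value is 2.

2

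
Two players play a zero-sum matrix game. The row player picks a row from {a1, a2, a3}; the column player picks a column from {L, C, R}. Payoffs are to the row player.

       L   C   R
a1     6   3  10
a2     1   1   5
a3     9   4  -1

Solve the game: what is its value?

Row minima: a1 → 3, a2 → 1, a3 → -1; maximin = 3.
Column maxima: L → 9, C → 4, R → 10; minimax = 4.
3 ≠ 4, so there is no saddle point; optimal play is mixed.
a2 is strictly dominated by a1, so the row player never plays it.
With a2 eliminated, L is strictly dominated by C (it gives the row player strictly more in every remaining row), so the column player never plays it.
On the remaining 2×2 (a1, a3 vs C, R):
Let the row player play a1 with probability p. Expected payoff against C: 3p + 4(1−p) = −p + 4; against R: 10p + (-1)(1−p) = 11p − 1.
Setting these equal: −p + 4 = 11p − 1 ⇒ −12p = -5 ⇒ p = 5/12, and the value is (-1)·(5/12) + 4 = 43/12.
For the column player: with q = P(C), equating a1's and a3's payoffs gives −7q + 10 = 5q − 1 ⇒ q = 11/12.

43/12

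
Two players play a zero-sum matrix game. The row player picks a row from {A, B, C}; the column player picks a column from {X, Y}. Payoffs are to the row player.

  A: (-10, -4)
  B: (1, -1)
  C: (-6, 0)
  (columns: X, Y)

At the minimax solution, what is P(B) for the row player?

3/4

Row minima: A → -10, B → -1, C → -6; maximin = -1.
Column maxima: X → 1, Y → 0; minimax = 0.
-1 ≠ 0, so there is no saddle point; optimal play is mixed.
A is strictly dominated by B, so the row player never plays it.
On the remaining 2×2 (B, C vs X, Y):
Let the row player play B with probability p. Expected payoff against X: 1p + (-6)(1−p) = 7p − 6; against Y: (-1)p + 0(1−p) = −p.
Setting these equal: 7p − 6 = −p ⇒ 8p = 6 ⇒ p = 3/4, and the value is (7)·(3/4) − 6 = -3/4.
For the column player: with q = P(X), equating B's and C's payoffs gives 2q − 1 = −6q ⇒ q = 1/8.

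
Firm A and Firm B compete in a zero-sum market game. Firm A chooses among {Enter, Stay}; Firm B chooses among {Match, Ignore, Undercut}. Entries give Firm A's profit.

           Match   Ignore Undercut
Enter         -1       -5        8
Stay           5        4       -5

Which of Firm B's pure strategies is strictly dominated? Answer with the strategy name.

Match

Ignore holds Firm A's payoff strictly below Match in every row: -5 < -1, 4 < 5.
So Match is strictly dominated for Firm B.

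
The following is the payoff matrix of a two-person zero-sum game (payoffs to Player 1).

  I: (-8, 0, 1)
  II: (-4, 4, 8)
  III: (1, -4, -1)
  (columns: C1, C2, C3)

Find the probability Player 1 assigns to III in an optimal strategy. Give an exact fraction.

8/13

Row minima: I → -8, II → -4, III → -4; maximin = -4.
Column maxima: C1 → 1, C2 → 4, C3 → 8; minimax = 1.
-4 ≠ 1, so there is no saddle point; optimal play is mixed.
I is strictly dominated by II, so Player 1 never plays it.
C3 is strictly dominated by C2 (it gives Player 1 strictly more in every row), so Player 2 never plays it.
On the remaining 2×2 (II, III vs C1, C2):
Let Player 1 play II with probability p. Expected payoff against C1: (-4)p + 1(1−p) = −5p + 1; against C2: 4p + (-4)(1−p) = 8p − 4.
Setting these equal: −5p + 1 = 8p − 4 ⇒ −13p = -5 ⇒ p = 5/13, and the value is (-5)·(5/13) + 1 = -12/13.
For Player 2: with q = P(C1), equating II's and III's payoffs gives −8q + 4 = 5q − 4 ⇒ q = 8/13.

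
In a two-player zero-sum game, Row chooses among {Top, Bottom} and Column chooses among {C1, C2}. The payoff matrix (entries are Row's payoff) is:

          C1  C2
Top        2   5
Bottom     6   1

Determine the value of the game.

7/2

Row minima: Top → 2, Bottom → 1; maximin = 2.
Column maxima: C1 → 6, C2 → 5; minimax = 5.
2 ≠ 5, so there is no saddle point; optimal play is mixed.
Let Row play Top with probability p. Expected payoff against C1: 2p + 6(1−p) = −4p + 6; against C2: 5p + 1(1−p) = 4p + 1.
Setting these equal: −4p + 6 = 4p + 1 ⇒ −8p = -5 ⇒ p = 5/8, and the value is (-4)·(5/8) + 6 = 7/2.
For Column: with q = P(C1), equating Top's and Bottom's payoffs gives −3q + 5 = 5q + 1 ⇒ q = 1/2.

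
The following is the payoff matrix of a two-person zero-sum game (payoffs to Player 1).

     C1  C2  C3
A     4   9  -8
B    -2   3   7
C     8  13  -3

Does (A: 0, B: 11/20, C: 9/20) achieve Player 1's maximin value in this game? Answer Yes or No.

Against C1 this mix gives (11/20)·(-2) + (9/20)·8 = 5/2.
Against C2 this mix gives (11/20)·3 + (9/20)·13 = 15/2.
Against C3 this mix gives (11/20)·7 + (9/20)·(-3) = 5/2.
All of Player 2's active replies (C1, C3) yield 5/2, and no column does worse for Player 1. The mix makes Player 2 indifferent and guarantees 5/2, so it is optimal.

Yes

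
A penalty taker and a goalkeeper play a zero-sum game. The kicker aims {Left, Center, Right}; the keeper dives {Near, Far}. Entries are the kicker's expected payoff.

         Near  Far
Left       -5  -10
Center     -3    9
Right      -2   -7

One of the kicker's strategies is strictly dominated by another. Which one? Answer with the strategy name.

Center gives a strictly higher payoff than Left against every column: -3 > -5, 9 > -10.
So Left is strictly dominated and the kicker never plays it.

Left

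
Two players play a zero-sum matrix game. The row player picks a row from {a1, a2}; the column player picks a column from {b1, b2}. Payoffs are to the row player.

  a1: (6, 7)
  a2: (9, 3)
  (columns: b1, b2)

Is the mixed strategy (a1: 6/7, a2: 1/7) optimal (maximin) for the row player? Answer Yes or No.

Yes

Against b1 this mix gives (6/7)·6 + (1/7)·9 = 45/7.
Against b2 this mix gives (6/7)·7 + (1/7)·3 = 45/7.
All of the column player's active replies (b1, b2) yield 45/7, and no column does worse for the row player. The mix makes the column player indifferent and guarantees 45/7, so it is optimal.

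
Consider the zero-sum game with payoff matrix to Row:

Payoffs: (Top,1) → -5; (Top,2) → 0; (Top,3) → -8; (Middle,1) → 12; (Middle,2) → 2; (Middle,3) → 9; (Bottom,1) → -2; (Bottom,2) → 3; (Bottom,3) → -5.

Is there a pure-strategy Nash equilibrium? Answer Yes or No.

No

Row minima: Top → -8, Middle → 2, Bottom → -5; maximin = 2.
Column maxima: 1 → 12, 2 → 3, 3 → 9; minimax = 3.
2 ≠ 3, so no pure-strategy equilibrium exists.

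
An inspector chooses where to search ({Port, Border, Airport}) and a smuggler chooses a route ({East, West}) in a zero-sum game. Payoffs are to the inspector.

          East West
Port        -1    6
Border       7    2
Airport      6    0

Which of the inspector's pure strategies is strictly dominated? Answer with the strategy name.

Border gives a strictly higher payoff than Airport against every column: 7 > 6, 2 > 0.
So Airport is strictly dominated and the inspector never plays it.

Airport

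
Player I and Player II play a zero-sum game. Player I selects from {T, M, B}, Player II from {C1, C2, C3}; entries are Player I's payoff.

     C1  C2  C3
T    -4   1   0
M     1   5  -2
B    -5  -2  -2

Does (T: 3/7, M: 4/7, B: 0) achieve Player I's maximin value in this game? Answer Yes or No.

Yes

Against C1 this mix gives (3/7)·(-4) + (4/7)·1 = -8/7.
Against C2 this mix gives (3/7)·1 + (4/7)·5 = 23/7.
Against C3 this mix gives (3/7)·0 + (4/7)·(-2) = -8/7.
All of Player II's active replies (C1, C3) yield -8/7, and no column does worse for Player I. The mix makes Player II indifferent and guarantees -8/7, so it is optimal.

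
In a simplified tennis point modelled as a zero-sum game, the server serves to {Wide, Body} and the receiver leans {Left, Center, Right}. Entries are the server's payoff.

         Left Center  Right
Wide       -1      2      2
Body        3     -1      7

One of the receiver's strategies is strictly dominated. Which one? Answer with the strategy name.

Left holds the server's payoff strictly below Right in every row: -1 < 2, 3 < 7.
So Right is strictly dominated for the receiver.

Right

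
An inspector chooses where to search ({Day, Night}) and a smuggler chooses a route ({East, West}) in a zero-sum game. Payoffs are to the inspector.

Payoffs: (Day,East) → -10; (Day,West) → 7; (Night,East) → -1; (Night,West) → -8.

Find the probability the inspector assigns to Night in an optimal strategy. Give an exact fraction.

Row minima: Day → -10, Night → -8; maximin = -8.
Column maxima: East → -1, West → 7; minimax = -1.
-8 ≠ -1, so there is no saddle point; optimal play is mixed.
Let the inspector play Day with probability p. Expected payoff against East: (-10)p + (-1)(1−p) = −9p − 1; against West: 7p + (-8)(1−p) = 15p − 8.
Setting these equal: −9p − 1 = 15p − 8 ⇒ −24p = -7 ⇒ p = 7/24, and the value is (-9)·(7/24) − 1 = -29/8.
For the smuggler: with q = P(East), equating Day's and Night's payoffs gives −17q + 7 = 7q − 8 ⇒ q = 5/8.

17/24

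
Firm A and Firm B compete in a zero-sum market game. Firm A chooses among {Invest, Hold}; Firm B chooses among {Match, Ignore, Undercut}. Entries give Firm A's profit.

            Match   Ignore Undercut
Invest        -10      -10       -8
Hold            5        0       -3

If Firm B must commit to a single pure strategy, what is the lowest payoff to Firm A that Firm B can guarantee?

-3

Column maxima: Match → 5, Ignore → 0, Undercut → -3.
The smallest of these is -3.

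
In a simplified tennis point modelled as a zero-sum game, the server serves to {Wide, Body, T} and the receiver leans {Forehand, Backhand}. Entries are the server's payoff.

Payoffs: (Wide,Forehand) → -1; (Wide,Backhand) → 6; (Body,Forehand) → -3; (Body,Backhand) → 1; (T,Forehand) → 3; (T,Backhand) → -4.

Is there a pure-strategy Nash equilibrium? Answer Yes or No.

No

Row minima: Wide → -1, Body → -3, T → -4; maximin = -1.
Column maxima: Forehand → 3, Backhand → 6; minimax = 3.
-1 ≠ 3, so no pure-strategy equilibrium exists.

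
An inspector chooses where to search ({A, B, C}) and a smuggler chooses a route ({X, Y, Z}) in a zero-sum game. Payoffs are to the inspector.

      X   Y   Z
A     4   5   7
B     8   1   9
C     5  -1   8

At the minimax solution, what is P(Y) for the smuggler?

Row minima: A → 4, B → 1, C → -1; maximin = 4.
Column maxima: X → 8, Y → 5, Z → 9; minimax = 5.
4 ≠ 5, so there is no saddle point; optimal play is mixed.
C is strictly dominated by B, so the inspector never plays it.
Z is strictly dominated by X (it gives the inspector strictly more in every row), so the smuggler never plays it.
On the remaining 2×2 (A, B vs X, Y):
Let the inspector play A with probability p. Expected payoff against X: 4p + 8(1−p) = −4p + 8; against Y: 5p + 1(1−p) = 4p + 1.
Setting these equal: −4p + 8 = 4p + 1 ⇒ −8p = -7 ⇒ p = 7/8, and the value is (-4)·(7/8) + 8 = 9/2.
For the smuggler: with q = P(X), equating A's and B's payoffs gives −q + 5 = 7q + 1 ⇒ q = 1/2.

1/2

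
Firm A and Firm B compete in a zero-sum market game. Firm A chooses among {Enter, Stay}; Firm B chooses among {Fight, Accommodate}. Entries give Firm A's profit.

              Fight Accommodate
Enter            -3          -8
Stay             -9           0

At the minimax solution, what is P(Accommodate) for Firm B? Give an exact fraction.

Row minima: Enter → -8, Stay → -9; maximin = -8.
Column maxima: Fight → -3, Accommodate → 0; minimax = -3.
-8 ≠ -3, so there is no saddle point; optimal play is mixed.
Let Firm A play Enter with probability p. Expected payoff against Fight: (-3)p + (-9)(1−p) = 6p − 9; against Accommodate: (-8)p + 0(1−p) = −8p.
Setting these equal: 6p − 9 = −8p ⇒ 14p = 9 ⇒ p = 9/14, and the value is (6)·(9/14) − 9 = -36/7.
For Firm B: with q = P(Fight), equating Enter's and Stay's payoffs gives 5q − 8 = −9q ⇒ q = 4/7.

3/7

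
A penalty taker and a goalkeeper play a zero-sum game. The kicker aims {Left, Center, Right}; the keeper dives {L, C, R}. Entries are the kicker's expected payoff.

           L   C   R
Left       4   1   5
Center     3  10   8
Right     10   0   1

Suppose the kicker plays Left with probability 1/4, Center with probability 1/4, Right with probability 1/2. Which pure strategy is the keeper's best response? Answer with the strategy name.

C

If the keeper plays L, the kicker's expected payoff is (1/4)·4 + (1/4)·3 + (1/2)·10 = 27/4.
If the keeper plays C, the kicker's expected payoff is (1/4)·1 + (1/4)·10 + (1/2)·0 = 11/4.
If the keeper plays R, the kicker's expected payoff is (1/4)·5 + (1/4)·8 + (1/2)·1 = 15/4.
The keeper minimizes the kicker's payoff; the smallest is 11/4, so the best response is C.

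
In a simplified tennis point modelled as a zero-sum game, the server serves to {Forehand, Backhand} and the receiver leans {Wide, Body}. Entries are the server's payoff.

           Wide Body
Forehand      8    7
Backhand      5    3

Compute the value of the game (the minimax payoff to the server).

Row minima: Forehand → 7, Backhand → 3; maximin = 7.
Column maxima: Wide → 8, Body → 7; minimax = 7.
Since maximin = minimax = 7, there is a saddle point and the value is 7.

7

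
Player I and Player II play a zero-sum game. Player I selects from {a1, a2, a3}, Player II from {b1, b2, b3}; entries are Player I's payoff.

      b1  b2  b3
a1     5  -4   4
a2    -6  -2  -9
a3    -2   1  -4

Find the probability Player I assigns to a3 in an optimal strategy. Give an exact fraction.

Row minima: a1 → -4, a2 → -9, a3 → -4; maximin = -4.
Column maxima: b1 → 5, b2 → 1, b3 → 4; minimax = 1.
-4 ≠ 1, so there is no saddle point; optimal play is mixed.
a2 is strictly dominated by a3, so Player I never plays it.
b1 is strictly dominated by b3 (it gives Player I strictly more in every row), so Player II never plays it.
On the remaining 2×2 (a1, a3 vs b2, b3):
Let Player I play a1 with probability p. Expected payoff against b2: (-4)p + 1(1−p) = −5p + 1; against b3: 4p + (-4)(1−p) = 8p − 4.
Setting these equal: −5p + 1 = 8p − 4 ⇒ −13p = -5 ⇒ p = 5/13, and the value is (-5)·(5/13) + 1 = -12/13.
For Player II: with q = P(b2), equating a1's and a3's payoffs gives −8q + 4 = 5q − 4 ⇒ q = 8/13.

8/13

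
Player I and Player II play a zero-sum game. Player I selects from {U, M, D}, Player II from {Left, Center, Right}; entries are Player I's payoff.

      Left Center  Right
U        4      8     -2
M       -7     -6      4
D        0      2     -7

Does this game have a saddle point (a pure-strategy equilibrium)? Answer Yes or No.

Row minima: U → -2, M → -7, D → -7; maximin = -2.
Column maxima: Left → 4, Center → 8, Right → 4; minimax = 4.
-2 ≠ 4, so no pure-strategy equilibrium exists.

No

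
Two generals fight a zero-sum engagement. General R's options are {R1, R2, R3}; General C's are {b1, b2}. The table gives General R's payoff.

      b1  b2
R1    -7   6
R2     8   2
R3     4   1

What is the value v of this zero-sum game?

62/19

Row minima: R1 → -7, R2 → 2, R3 → 1; maximin = 2.
Column maxima: b1 → 8, b2 → 6; minimax = 6.
2 ≠ 6, so there is no saddle point; optimal play is mixed.
R3 is strictly dominated by R2, so General R never plays it.
On the remaining 2×2 (R1, R2 vs b1, b2):
Let General R play R1 with probability p. Expected payoff against b1: (-7)p + 8(1−p) = −15p + 8; against b2: 6p + 2(1−p) = 4p + 2.
Setting these equal: −15p + 8 = 4p + 2 ⇒ −19p = -6 ⇒ p = 6/19, and the value is (-15)·(6/19) + 8 = 62/19.
For General C: with q = P(b1), equating R1's and R2's payoffs gives −13q + 6 = 6q + 2 ⇒ q = 4/19.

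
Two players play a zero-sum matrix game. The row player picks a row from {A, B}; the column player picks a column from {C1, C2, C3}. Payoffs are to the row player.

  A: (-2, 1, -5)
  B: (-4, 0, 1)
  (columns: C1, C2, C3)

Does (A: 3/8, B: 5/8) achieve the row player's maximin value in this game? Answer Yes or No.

Against C1 this mix gives (3/8)·(-2) + (5/8)·(-4) = -13/4.
Against C2 this mix gives (3/8)·1 + (5/8)·0 = 3/8.
Against C3 this mix gives (3/8)·(-5) + (5/8)·1 = -5/4.
The column player will play C1, holding the row player to -13/4. Shifting weight toward the row that does better against C1 would raise this floor (the equalizing mix achieves -11/4 against both C1 and C3), so the proposed strategy is not optimal.

No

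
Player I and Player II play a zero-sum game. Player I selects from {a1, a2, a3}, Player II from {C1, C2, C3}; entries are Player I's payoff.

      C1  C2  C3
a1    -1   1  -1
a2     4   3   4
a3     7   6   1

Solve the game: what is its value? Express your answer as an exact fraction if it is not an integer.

7/2

Row minima: a1 → -1, a2 → 3, a3 → 1; maximin = 3.
Column maxima: C1 → 7, C2 → 6, C3 → 4; minimax = 4.
3 ≠ 4, so there is no saddle point; optimal play is mixed.
a1 is strictly dominated by a2, so Player I never plays it.
With a1 eliminated, C1 is strictly dominated by C2 (it gives Player I strictly more in every remaining row), so Player II never plays it.
On the remaining 2×2 (a2, a3 vs C2, C3):
Let Player I play a2 with probability p. Expected payoff against C2: 3p + 6(1−p) = −3p + 6; against C3: 4p + 1(1−p) = 3p + 1.
Setting these equal: −3p + 6 = 3p + 1 ⇒ −6p = -5 ⇒ p = 5/6, and the value is (-3)·(5/6) + 6 = 7/2.
For Player II: with q = P(C2), equating a2's and a3's payoffs gives −q + 4 = 5q + 1 ⇒ q = 1/2.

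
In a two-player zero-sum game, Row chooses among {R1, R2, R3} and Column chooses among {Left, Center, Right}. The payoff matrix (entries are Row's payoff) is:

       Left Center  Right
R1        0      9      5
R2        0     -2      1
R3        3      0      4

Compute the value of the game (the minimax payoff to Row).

Row minima: R1 → 0, R2 → -2, R3 → 0; maximin = 0.
Column maxima: Left → 3, Center → 9, Right → 5; minimax = 3.
0 ≠ 3, so there is no saddle point; optimal play is mixed.
R2 is strictly dominated by R3, so Row never plays it.
Right is strictly dominated by Left (it gives Row strictly more in every row), so Column never plays it.
On the remaining 2×2 (R1, R3 vs Left, Center):
Let Row play R1 with probability p. Expected payoff against Left: 0p + 3(1−p) = −3p + 3; against Center: 9p + 0(1−p) = 9p.
Setting these equal: −3p + 3 = 9p ⇒ −12p = -3 ⇒ p = 1/4, and the value is (-3)·(1/4) + 3 = 9/4.
For Column: with q = P(Left), equating R1's and R3's payoffs gives −9q + 9 = 3q ⇒ q = 3/4.

9/4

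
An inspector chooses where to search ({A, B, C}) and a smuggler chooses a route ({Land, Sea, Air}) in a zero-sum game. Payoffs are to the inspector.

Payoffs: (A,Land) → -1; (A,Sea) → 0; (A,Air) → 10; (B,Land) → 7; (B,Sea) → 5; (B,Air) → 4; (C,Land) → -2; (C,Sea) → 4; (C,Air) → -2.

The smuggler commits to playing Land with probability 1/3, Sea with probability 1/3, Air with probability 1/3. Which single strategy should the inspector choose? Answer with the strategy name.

Expected payoff of A: (1/3)·(-1) + (1/3)·0 + (1/3)·10 = 3.
Expected payoff of B: (1/3)·7 + (1/3)·5 + (1/3)·4 = 16/3.
Expected payoff of C: (1/3)·(-2) + (1/3)·4 + (1/3)·(-2) = 0.
The largest is 16/3, so the inspector's best response is B.

B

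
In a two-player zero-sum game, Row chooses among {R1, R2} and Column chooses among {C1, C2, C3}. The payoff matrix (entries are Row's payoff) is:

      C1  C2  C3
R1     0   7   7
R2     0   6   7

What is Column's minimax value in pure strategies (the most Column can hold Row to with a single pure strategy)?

Column maxima: C1 → 0, C2 → 7, C3 → 7.
The smallest of these is 0.

0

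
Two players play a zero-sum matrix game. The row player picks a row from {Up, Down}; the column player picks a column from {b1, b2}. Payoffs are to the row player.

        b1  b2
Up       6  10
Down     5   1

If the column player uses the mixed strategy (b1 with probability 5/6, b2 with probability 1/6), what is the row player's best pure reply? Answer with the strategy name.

Up

Expected payoff of Up: (5/6)·6 + (1/6)·10 = 20/3.
Expected payoff of Down: (5/6)·5 + (1/6)·1 = 13/3.
The largest is 20/3, so the row player's best response is Up.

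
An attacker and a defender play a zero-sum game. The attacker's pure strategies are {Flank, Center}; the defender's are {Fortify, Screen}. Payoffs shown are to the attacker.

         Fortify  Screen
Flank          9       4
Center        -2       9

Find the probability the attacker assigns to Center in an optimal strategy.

Row minima: Flank → 4, Center → -2; maximin = 4.
Column maxima: Fortify → 9, Screen → 9; minimax = 9.
4 ≠ 9, so there is no saddle point; optimal play is mixed.
Let the attacker play Flank with probability p. Expected payoff against Fortify: 9p + (-2)(1−p) = 11p − 2; against Screen: 4p + 9(1−p) = −5p + 9.
Setting these equal: 11p − 2 = −5p + 9 ⇒ 16p = 11 ⇒ p = 11/16, and the value is (11)·(11/16) − 2 = 89/16.
For the defender: with q = P(Fortify), equating Flank's and Center's payoffs gives 5q + 4 = −11q + 9 ⇒ q = 5/16.

5/16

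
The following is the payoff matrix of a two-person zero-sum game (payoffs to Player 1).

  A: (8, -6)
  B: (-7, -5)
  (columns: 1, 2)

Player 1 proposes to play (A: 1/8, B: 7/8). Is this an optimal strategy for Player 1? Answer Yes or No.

Yes

Against 1 this mix gives (1/8)·8 + (7/8)·(-7) = -41/8.
Against 2 this mix gives (1/8)·(-6) + (7/8)·(-5) = -41/8.
All of Player 2's active replies (1, 2) yield -41/8, and no column does worse for Player 1. The mix makes Player 2 indifferent and guarantees -41/8, so it is optimal.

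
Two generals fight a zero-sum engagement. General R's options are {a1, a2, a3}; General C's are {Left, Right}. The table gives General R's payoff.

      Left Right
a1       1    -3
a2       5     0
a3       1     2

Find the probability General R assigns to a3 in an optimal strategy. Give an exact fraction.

Row minima: a1 → -3, a2 → 0, a3 → 1; maximin = 1.
Column maxima: Left → 5, Right → 2; minimax = 2.
1 ≠ 2, so there is no saddle point; optimal play is mixed.
a1 is strictly dominated by a2, so General R never plays it.
On the remaining 2×2 (a2, a3 vs Left, Right):
Let General R play a2 with probability p. Expected payoff against Left: 5p + 1(1−p) = 4p + 1; against Right: 0p + 2(1−p) = −2p + 2.
Setting these equal: 4p + 1 = −2p + 2 ⇒ 6p = 1 ⇒ p = 1/6, and the value is (4)·(1/6) + 1 = 5/3.
For General C: with q = P(Left), equating a2's and a3's payoffs gives 5q = −q + 2 ⇒ q = 1/3.

5/6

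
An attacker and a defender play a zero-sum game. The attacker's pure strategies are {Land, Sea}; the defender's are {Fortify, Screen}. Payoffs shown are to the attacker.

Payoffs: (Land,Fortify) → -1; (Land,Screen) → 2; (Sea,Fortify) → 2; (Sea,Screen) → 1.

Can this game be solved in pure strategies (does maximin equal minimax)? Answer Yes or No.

No

Row minima: Land → -1, Sea → 1; maximin = 1.
Column maxima: Fortify → 2, Screen → 2; minimax = 2.
1 ≠ 2, so no pure-strategy equilibrium exists.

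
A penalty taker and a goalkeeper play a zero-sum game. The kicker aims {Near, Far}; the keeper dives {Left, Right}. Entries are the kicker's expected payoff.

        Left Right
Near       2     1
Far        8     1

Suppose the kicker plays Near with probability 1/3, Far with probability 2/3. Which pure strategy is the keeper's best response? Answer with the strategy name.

Right

If the keeper plays Left, the kicker's expected payoff is (1/3)·2 + (2/3)·8 = 6.
If the keeper plays Right, the kicker's expected payoff is (1/3)·1 + (2/3)·1 = 1.
The keeper minimizes the kicker's payoff; the smallest is 1, so the best response is Right.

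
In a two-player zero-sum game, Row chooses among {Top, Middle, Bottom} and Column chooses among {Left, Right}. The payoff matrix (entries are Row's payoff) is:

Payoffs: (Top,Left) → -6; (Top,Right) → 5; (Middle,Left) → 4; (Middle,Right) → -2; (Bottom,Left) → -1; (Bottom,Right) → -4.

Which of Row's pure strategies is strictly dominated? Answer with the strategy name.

Bottom

Middle gives a strictly higher payoff than Bottom against every column: 4 > -1, -2 > -4.
So Bottom is strictly dominated and Row never plays it.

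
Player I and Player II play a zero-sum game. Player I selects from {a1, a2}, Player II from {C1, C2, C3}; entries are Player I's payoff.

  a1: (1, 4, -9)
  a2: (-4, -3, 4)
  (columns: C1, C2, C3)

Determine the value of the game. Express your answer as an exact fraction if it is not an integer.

-16/9

Row minima: a1 → -9, a2 → -4; maximin = -4.
Column maxima: C1 → 1, C2 → 4, C3 → 4; minimax = 1.
-4 ≠ 1, so there is no saddle point; optimal play is mixed.
C2 is strictly dominated by C1 (it gives Player I strictly more in every row), so Player II never plays it.
On the remaining 2×2 (a1, a2 vs C1, C3):
Let Player I play a1 with probability p. Expected payoff against C1: 1p + (-4)(1−p) = 5p − 4; against C3: (-9)p + 4(1−p) = −13p + 4.
Setting these equal: 5p − 4 = −13p + 4 ⇒ 18p = 8 ⇒ p = 4/9, and the value is (5)·(4/9) − 4 = -16/9.
For Player II: with q = P(C1), equating a1's and a2's payoffs gives 10q − 9 = −8q + 4 ⇒ q = 13/18.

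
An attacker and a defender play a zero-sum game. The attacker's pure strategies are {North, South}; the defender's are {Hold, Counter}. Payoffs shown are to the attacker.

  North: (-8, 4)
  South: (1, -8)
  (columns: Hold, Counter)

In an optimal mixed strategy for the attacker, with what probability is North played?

Row minima: North → -8, South → -8; maximin = -8.
Column maxima: Hold → 1, Counter → 4; minimax = 1.
-8 ≠ 1, so there is no saddle point; optimal play is mixed.
Let the attacker play North with probability p. Expected payoff against Hold: (-8)p + 1(1−p) = −9p + 1; against Counter: 4p + (-8)(1−p) = 12p − 8.
Setting these equal: −9p + 1 = 12p − 8 ⇒ −21p = -9 ⇒ p = 3/7, and the value is (-9)·(3/7) + 1 = -20/7.
For the defender: with q = P(Hold), equating North's and South's payoffs gives −12q + 4 = 9q − 8 ⇒ q = 4/7.

3/7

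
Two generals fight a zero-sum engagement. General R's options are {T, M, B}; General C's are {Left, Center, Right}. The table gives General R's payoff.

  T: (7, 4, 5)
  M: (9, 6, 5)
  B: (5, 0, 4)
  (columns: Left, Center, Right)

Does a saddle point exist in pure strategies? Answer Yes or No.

Row minima: T → 4, M → 5, B → 0; maximin = 5.
Column maxima: Left → 9, Center → 6, Right → 5; minimax = 5.
maximin = minimax = 5, so a saddle point exists.

Yes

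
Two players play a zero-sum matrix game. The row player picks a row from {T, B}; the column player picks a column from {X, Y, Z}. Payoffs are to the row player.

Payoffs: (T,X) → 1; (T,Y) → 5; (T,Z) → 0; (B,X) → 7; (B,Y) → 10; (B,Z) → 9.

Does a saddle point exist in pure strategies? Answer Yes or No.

Yes

Row minima: T → 0, B → 7; maximin = 7.
Column maxima: X → 7, Y → 10, Z → 9; minimax = 7.
maximin = minimax = 7, so a saddle point exists.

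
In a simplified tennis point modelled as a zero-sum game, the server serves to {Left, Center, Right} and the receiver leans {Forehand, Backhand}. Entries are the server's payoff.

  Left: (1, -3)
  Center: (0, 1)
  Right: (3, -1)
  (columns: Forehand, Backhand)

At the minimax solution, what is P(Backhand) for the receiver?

3/5

Row minima: Left → -3, Center → 0, Right → -1; maximin = 0.
Column maxima: Forehand → 3, Backhand → 1; minimax = 1.
0 ≠ 1, so there is no saddle point; optimal play is mixed.
Left is strictly dominated by Right, so the server never plays it.
On the remaining 2×2 (Center, Right vs Forehand, Backhand):
Let the server play Center with probability p. Expected payoff against Forehand: 0p + 3(1−p) = −3p + 3; against Backhand: 1p + (-1)(1−p) = 2p − 1.
Setting these equal: −3p + 3 = 2p − 1 ⇒ −5p = -4 ⇒ p = 4/5, and the value is (-3)·(4/5) + 3 = 3/5.
For the receiver: with q = P(Forehand), equating Center's and Right's payoffs gives −q + 1 = 4q − 1 ⇒ q = 2/5.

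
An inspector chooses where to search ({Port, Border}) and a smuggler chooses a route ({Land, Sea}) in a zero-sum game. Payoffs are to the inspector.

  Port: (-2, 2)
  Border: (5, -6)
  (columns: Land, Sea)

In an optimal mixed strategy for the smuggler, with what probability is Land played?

Row minima: Port → -2, Border → -6; maximin = -2.
Column maxima: Land → 5, Sea → 2; minimax = 2.
-2 ≠ 2, so there is no saddle point; optimal play is mixed.
Let the inspector play Port with probability p. Expected payoff against Land: (-2)p + 5(1−p) = −7p + 5; against Sea: 2p + (-6)(1−p) = 8p − 6.
Setting these equal: −7p + 5 = 8p − 6 ⇒ −15p = -11 ⇒ p = 11/15, and the value is (-7)·(11/15) + 5 = -2/15.
For the smuggler: with q = P(Land), equating Port's and Border's payoffs gives −4q + 2 = 11q − 6 ⇒ q = 8/15.

8/15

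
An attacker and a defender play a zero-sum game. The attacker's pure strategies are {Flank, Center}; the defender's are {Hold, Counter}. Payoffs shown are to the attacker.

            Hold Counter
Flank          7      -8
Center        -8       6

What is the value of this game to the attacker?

-22/29

Row minima: Flank → -8, Center → -8; maximin = -8.
Column maxima: Hold → 7, Counter → 6; minimax = 6.
-8 ≠ 6, so there is no saddle point; optimal play is mixed.
Let the attacker play Flank with probability p. Expected payoff against Hold: 7p + (-8)(1−p) = 15p − 8; against Counter: (-8)p + 6(1−p) = −14p + 6.
Setting these equal: 15p − 8 = −14p + 6 ⇒ 29p = 14 ⇒ p = 14/29, and the value is (15)·(14/29) − 8 = -22/29.
For the defender: with q = P(Hold), equating Flank's and Center's payoffs gives 15q − 8 = −14q + 6 ⇒ q = 14/29.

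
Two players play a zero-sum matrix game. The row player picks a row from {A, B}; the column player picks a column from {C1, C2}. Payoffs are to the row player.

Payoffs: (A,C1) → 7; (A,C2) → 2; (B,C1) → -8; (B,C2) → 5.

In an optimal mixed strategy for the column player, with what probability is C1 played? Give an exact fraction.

1/6

Row minima: A → 2, B → -8; maximin = 2.
Column maxima: C1 → 7, C2 → 5; minimax = 5.
2 ≠ 5, so there is no saddle point; optimal play is mixed.
Let the row player play A with probability p. Expected payoff against C1: 7p + (-8)(1−p) = 15p − 8; against C2: 2p + 5(1−p) = −3p + 5.
Setting these equal: 15p − 8 = −3p + 5 ⇒ 18p = 13 ⇒ p = 13/18, and the value is (15)·(13/18) − 8 = 17/6.
For the column player: with q = P(C1), equating A's and B's payoffs gives 5q + 2 = −13q + 5 ⇒ q = 1/6.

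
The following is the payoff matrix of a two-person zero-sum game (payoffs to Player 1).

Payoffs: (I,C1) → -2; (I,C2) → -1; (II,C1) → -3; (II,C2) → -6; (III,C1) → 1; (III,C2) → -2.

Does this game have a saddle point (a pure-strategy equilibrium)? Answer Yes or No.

No

Row minima: I → -2, II → -6, III → -2; maximin = -2.
Column maxima: C1 → 1, C2 → -1; minimax = -1.
-2 ≠ -1, so no pure-strategy equilibrium exists.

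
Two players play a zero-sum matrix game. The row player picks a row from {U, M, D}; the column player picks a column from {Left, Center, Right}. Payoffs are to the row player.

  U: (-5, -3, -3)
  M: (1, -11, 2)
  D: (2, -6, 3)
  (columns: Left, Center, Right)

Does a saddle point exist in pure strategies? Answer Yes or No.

Row minima: U → -5, M → -11, D → -6; maximin = -5.
Column maxima: Left → 2, Center → -3, Right → 3; minimax = -3.
-5 ≠ -3, so no pure-strategy equilibrium exists.

No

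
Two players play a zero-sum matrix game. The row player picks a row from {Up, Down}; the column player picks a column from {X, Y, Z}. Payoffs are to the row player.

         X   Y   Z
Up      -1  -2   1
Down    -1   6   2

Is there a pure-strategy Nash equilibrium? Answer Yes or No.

Row minima: Up → -2, Down → -1; maximin = -1.
Column maxima: X → -1, Y → 6, Z → 2; minimax = -1.
maximin = minimax = -1, so a saddle point exists.

Yes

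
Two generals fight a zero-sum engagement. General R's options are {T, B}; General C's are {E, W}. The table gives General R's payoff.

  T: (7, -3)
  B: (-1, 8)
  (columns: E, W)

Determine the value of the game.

Row minima: T → -3, B → -1; maximin = -1.
Column maxima: E → 7, W → 8; minimax = 7.
-1 ≠ 7, so there is no saddle point; optimal play is mixed.
Let General R play T with probability p. Expected payoff against E: 7p + (-1)(1−p) = 8p − 1; against W: (-3)p + 8(1−p) = −11p + 8.
Setting these equal: 8p − 1 = −11p + 8 ⇒ 19p = 9 ⇒ p = 9/19, and the value is (8)·(9/19) − 1 = 53/19.
For General C: with q = P(E), equating T's and B's payoffs gives 10q − 3 = −9q + 8 ⇒ q = 11/19.

53/19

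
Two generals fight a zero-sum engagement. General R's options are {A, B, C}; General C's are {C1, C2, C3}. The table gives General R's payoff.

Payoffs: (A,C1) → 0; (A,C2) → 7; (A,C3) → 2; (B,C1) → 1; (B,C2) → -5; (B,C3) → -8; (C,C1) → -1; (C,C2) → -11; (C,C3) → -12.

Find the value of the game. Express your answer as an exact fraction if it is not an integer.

2/11

Row minima: A → 0, B → -8, C → -12; maximin = 0.
Column maxima: C1 → 1, C2 → 7, C3 → 2; minimax = 1.
0 ≠ 1, so there is no saddle point; optimal play is mixed.
C is strictly dominated by A, so General R never plays it.
C2 is strictly dominated by C3 (it gives General R strictly more in every row), so General C never plays it.
On the remaining 2×2 (A, B vs C1, C3):
Let General R play A with probability p. Expected payoff against C1: 0p + 1(1−p) = −p + 1; against C3: 2p + (-8)(1−p) = 10p − 8.
Setting these equal: −p + 1 = 10p − 8 ⇒ −11p = -9 ⇒ p = 9/11, and the value is (-1)·(9/11) + 1 = 2/11.
For General C: with q = P(C1), equating A's and B's payoffs gives −2q + 2 = 9q − 8 ⇒ q = 10/11.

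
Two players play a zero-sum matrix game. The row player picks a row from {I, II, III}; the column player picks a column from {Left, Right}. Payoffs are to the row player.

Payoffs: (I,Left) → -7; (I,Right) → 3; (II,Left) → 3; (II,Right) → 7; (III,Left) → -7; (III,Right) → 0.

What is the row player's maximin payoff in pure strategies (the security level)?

3

Row minima: I → -7, II → 3, III → -7.
The best of these is 3.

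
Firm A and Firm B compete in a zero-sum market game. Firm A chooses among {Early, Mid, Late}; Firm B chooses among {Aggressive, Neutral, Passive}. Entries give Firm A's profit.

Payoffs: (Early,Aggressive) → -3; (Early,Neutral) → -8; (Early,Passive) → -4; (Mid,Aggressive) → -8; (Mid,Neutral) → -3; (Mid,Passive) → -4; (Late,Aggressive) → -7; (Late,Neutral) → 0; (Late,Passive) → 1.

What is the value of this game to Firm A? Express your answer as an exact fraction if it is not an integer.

-14/3

Row minima: Early → -8, Mid → -8, Late → -7; maximin = -7.
Column maxima: Aggressive → -3, Neutral → 0, Passive → 1; minimax = -3.
-7 ≠ -3, so there is no saddle point; optimal play is mixed.
Mid is strictly dominated by Late, so Firm A never plays it.
With Mid eliminated, Passive is strictly dominated by Neutral (it gives Firm A strictly more in every remaining row), so Firm B never plays it.
On the remaining 2×2 (Early, Late vs Aggressive, Neutral):
Let Firm A play Early with probability p. Expected payoff against Aggressive: (-3)p + (-7)(1−p) = 4p − 7; against Neutral: (-8)p + 0(1−p) = −8p.
Setting these equal: 4p − 7 = −8p ⇒ 12p = 7 ⇒ p = 7/12, and the value is (4)·(7/12) − 7 = -14/3.
For Firm B: with q = P(Aggressive), equating Early's and Late's payoffs gives 5q − 8 = −7q ⇒ q = 2/3.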